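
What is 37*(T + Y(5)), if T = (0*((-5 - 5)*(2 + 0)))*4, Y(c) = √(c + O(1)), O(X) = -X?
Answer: 74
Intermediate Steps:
Y(c) = √(-1 + c) (Y(c) = √(c - 1*1) = √(c - 1) = √(-1 + c))
T = 0 (T = (0*(-10*2))*4 = (0*(-20))*4 = 0*4 = 0)
37*(T + Y(5)) = 37*(0 + √(-1 + 5)) = 37*(0 + √4) = 37*(0 + 2) = 37*2 = 74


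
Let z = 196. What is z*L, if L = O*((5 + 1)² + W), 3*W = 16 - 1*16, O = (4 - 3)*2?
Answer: 14112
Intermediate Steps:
O = 2 (O = 1*2 = 2)
W = 0 (W = (16 - 1*16)/3 = (16 - 16)/3 = (⅓)*0 = 0)
L = 72 (L = 2*((5 + 1)² + 0) = 2*(6² + 0) = 2*(36 + 0) = 2*36 = 72)
z*L = 196*72 = 14112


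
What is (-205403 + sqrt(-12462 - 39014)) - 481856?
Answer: -687259 + 2*I*sqrt(12869) ≈ -6.8726e+5 + 226.88*I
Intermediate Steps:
(-205403 + sqrt(-12462 - 39014)) - 481856 = (-205403 + sqrt(-51476)) - 481856 = (-205403 + 2*I*sqrt(12869)) - 481856 = -687259 + 2*I*sqrt(12869)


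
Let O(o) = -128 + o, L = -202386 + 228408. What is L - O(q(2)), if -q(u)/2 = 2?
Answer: 26154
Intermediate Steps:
q(u) = -4 (q(u) = -2*2 = -4)
L = 26022
L - O(q(2)) = 26022 - (-128 - 4) = 26022 - 1*(-132) = 26022 + 132 = 26154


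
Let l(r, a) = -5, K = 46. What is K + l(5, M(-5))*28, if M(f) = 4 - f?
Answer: -94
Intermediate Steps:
K + l(5, M(-5))*28 = 46 - 5*28 = 46 - 140 = -94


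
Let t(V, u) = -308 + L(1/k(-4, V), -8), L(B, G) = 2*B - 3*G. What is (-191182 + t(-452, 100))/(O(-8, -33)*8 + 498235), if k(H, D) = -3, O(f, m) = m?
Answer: -574400/1493913 ≈ -0.38449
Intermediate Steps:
L(B, G) = -3*G + 2*B
t(V, u) = -854/3 (t(V, u) = -308 + (-3*(-8) + 2/(-3)) = -308 + (24 + 2*(-⅓)) = -308 + (24 - ⅔) = -308 + 70/3 = -854/3)
(-191182 + t(-452, 100))/(O(-8, -33)*8 + 498235) = (-191182 - 854/3)/(-33*8 + 498235) = -574400/(3*(-264 + 498235)) = -574400/3/497971 = -574400/3*1/497971 = -574400/1493913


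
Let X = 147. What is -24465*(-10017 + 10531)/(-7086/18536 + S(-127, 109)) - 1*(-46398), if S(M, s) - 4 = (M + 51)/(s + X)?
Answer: -613958268454/164147 ≈ -3.7403e+6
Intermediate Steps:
S(M, s) = 4 + (51 + M)/(147 + s) (S(M, s) = 4 + (M + 51)/(s + 147) = 4 + (51 + M)/(147 + s))
-24465*(-10017 + 10531)/(-7086/18536 + S(-127, 109)) - 1*(-46398) = -24465*(-10017 + 10531)/(-7086/18536 + (639 - 127 + 4*109)/(147 + 109)) - 1*(-46398) = -24465*514/(-7086*1/18536 + (639 - 127 + 436)/256) + 46398 = -24465*514/(-3543/9268 + (1/256)*948) + 46398 = -24465*514/(-3543/9268 + 237/64) + 46398 = -24465/((492441/148288)*(1/514)) + 46398 = -24465/492441/76220032 + 46398 = -24465*76220032/492441 + 46398 = -621574360960/164147 + 46398 = -613958268454/164147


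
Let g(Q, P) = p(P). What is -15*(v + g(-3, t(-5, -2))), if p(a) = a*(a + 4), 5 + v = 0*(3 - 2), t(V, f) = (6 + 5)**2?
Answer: -226800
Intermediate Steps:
t(V, f) = 121 (t(V, f) = 11**2 = 121)
v = -5 (v = -5 + 0*(3 - 2) = -5 + 0*1 = -5 + 0 = -5)
p(a) = a*(4 + a)
g(Q, P) = P*(4 + P)
-15*(v + g(-3, t(-5, -2))) = -15*(-5 + 121*(4 + 121)) = -15*(-5 + 121*125) = -15*(-5 + 15125) = -15*15120 = -226800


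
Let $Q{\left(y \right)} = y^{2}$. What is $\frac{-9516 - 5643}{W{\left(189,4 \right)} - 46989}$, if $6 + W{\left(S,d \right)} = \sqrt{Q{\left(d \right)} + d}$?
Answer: $\frac{142479441}{441706001} + \frac{30318 \sqrt{5}}{2208530005} \approx 0.3226$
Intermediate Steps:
$W{\left(S,d \right)} = -6 + \sqrt{d + d^{2}}$ ($W{\left(S,d \right)} = -6 + \sqrt{d^{2} + d} = -6 + \sqrt{d + d^{2}}$)
$\frac{-9516 - 5643}{W{\left(189,4 \right)} - 46989} = \frac{-9516 - 5643}{\left(-6 + \sqrt{4 \left(1 + 4\right)}\right) - 46989} = - \frac{15159}{\left(-6 + \sqrt{4 \cdot 5}\right) - 46989} = - \frac{15159}{\left(-6 + \sqrt{20}\right) - 46989} = - \frac{15159}{\left(-6 + 2 \sqrt{5}\right) - 46989} = - \frac{15159}{-46995 + 2 \sqrt{5}}$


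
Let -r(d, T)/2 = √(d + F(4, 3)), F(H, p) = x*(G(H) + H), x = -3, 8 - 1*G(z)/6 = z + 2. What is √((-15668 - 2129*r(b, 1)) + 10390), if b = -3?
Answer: √(-5278 + 4258*I*√51) ≈ 113.1 + 134.43*I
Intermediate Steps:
G(z) = 36 - 6*z (G(z) = 48 - 6*(z + 2) = 48 - 6*(2 + z) = 48 + (-12 - 6*z) = 36 - 6*z)
F(H, p) = -108 + 15*H (F(H, p) = -3*((36 - 6*H) + H) = -3*(36 - 5*H) = -108 + 15*H)
r(d, T) = -2*√(-48 + d) (r(d, T) = -2*√(d + (-108 + 15*4)) = -2*√(d + (-108 + 60)) = -2*√(d - 48) = -2*√(-48 + d))
√((-15668 - 2129*r(b, 1)) + 10390) = √((-15668 - (-4258)*√(-48 - 3)) + 10390) = √((-15668 - (-4258)*√(-51)) + 10390) = √((-15668 - (-4258)*I*√51) + 10390) = √((-15668 + 4258*I*√51) + 10390) = √(-5278 + 4258*I*√51)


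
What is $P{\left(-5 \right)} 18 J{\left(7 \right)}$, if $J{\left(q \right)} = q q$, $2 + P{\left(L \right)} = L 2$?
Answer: $-10584$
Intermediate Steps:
$P{\left(L \right)} = -2 + 2 L$ ($P{\left(L \right)} = -2 + L 2 = -2 + 2 L$)
$J{\left(q \right)} = q^{2}$
$P{\left(-5 \right)} 18 J{\left(7 \right)} = \left(-2 + 2 \left(-5\right)\right) 18 \cdot 7^{2} = \left(-2 - 10\right) 18 \cdot 49 = \left(-12\right) 18 \cdot 49 = \left(-216\right) 49 = -10584$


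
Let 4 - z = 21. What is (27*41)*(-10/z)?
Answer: 11070/17 ≈ 651.18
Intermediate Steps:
z = -17 (z = 4 - 1*21 = 4 - 21 = -17)
(27*41)*(-10/z) = (27*41)*(-10/(-17)) = 1107*(-10*(-1/17)) = 1107*(10/17) = 11070/17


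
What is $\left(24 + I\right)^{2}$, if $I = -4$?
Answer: $400$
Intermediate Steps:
$\left(24 + I\right)^{2} = \left(24 - 4\right)^{2} = 20^{2} = 400$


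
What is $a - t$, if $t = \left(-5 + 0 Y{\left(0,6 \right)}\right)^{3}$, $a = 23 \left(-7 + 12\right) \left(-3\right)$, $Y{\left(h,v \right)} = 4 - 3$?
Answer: $-220$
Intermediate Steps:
$Y{\left(h,v \right)} = 1$
$a = -345$ ($a = 23 \cdot 5 \left(-3\right) = 115 \left(-3\right) = -345$)
$t = -125$ ($t = \left(-5 + 0 \cdot 1\right)^{3} = \left(-5 + 0\right)^{3} = \left(-5\right)^{3} = -125$)
$a - t = -345 - -125 = -345 + 125 = -220$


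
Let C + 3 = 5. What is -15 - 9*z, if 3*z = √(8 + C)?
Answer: -15 - 3*√10 ≈ -24.487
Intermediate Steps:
C = 2 (C = -3 + 5 = 2)
z = √10/3 (z = √(8 + 2)/3 = √10/3 ≈ 1.0541)
-15 - 9*z = -15 - 3*√10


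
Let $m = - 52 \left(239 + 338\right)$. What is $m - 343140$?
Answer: $-373144$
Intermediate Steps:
$m = -30004$ ($m = \left(-52\right) 577 = -30004$)
$m - 343140 = -30004 - 343140 = -373144$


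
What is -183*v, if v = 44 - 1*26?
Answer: -3294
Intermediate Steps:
v = 18 (v = 44 - 26 = 18)
-183*v = -183*18 = -3294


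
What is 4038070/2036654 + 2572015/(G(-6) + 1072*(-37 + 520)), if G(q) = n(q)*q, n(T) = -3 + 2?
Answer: 3664572299275/527271390714 ≈ 6.9501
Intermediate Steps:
n(T) = -1
G(q) = -q
4038070/2036654 + 2572015/(G(-6) + 1072*(-37 + 520)) = 4038070/2036654 + 2572015/(-1*(-6) + 1072*(-37 + 520)) = 4038070*(1/2036654) + 2572015/(6 + 1072*483) = 2019035/1018327 + 2572015/(6 + 517776) = 2019035/1018327 + 2572015/517782 = 3664572299275/527271390714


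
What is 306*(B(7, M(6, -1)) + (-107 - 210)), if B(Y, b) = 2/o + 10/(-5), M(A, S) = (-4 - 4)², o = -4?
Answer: -97767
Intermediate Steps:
M(A, S) = 64 (M(A, S) = (-8)² = 64)
B(Y, b) = -5/2 (B(Y, b) = 2/(-4) + 10/(-5) = 2*(-¼) + 10*(-⅕) = -½ - 2 = -5/2)
306*(B(7, M(6, -1)) + (-107 - 210)) = 306*(-5/2 + (-107 - 210)) = 306*(-5/2 - 317) = 306*(-639/2) = -97767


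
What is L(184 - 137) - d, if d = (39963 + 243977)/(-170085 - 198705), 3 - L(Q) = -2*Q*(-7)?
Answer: -24127351/36879 ≈ -654.23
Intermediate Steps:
L(Q) = 3 - 14*Q (L(Q) = 3 - (-2*Q)*(-7) = 3 - 14*Q)
d = -28394/36879 (d = 283940/(-368790) = 283940*(-1/368790) = -28394/36879 ≈ -0.76992)
L(184 - 137) - d = (3 - 14*(184 - 137)) - 1*(-28394/36879) = (3 - 14*47) + 28394/36879 = (3 - 658) + 28394/36879 = -655 + 28394/36879 = -24127351/36879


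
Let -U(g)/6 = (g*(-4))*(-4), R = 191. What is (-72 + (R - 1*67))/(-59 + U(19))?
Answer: -52/1883 ≈ -0.027616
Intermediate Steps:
U(g) = -96*g (U(g) = -6*g*(-4)*(-4) = -6*(-4*g)*(-4) = -96*g)
(-72 + (R - 1*67))/(-59 + U(19)) = (-72 + (191 - 1*67))/(-59 - 96*19) = (-72 + (191 - 67))/(-59 - 1824) = (-72 + 124)/(-1883) = 52*(-1/1883) = -52/1883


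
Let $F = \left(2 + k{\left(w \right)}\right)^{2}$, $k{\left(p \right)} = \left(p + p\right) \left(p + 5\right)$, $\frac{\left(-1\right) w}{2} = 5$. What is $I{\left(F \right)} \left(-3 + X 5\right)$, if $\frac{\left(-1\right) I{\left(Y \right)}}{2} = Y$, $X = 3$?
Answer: $-249696$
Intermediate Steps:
$w = -10$ ($w = \left(-2\right) 5 = -10$)
$k{\left(p \right)} = 2 p \left(5 + p\right)$
$F = 10404$ ($F = \left(2 + 2 \left(-10\right) \left(5 - 10\right)\right)^{2} = \left(2 + 2 \left(-10\right) \left(-5\right)\right)^{2} = \left(2 + 100\right)^{2} = 102^{2} = 10404$)
$I{\left(Y \right)} = - 2 Y$
$I{\left(F \right)} \left(-3 + X 5\right) = \left(-2\right) 10404 \left(-3 + 3 \cdot 5\right) = - 20808 \left(-3 + 15\right) = \left(-20808\right) 12 = -249696$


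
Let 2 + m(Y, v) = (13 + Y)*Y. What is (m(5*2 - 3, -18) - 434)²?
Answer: 87616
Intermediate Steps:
m(Y, v) = -2 + Y*(13 + Y) (m(Y, v) = -2 + (13 + Y)*Y = -2 + Y*(13 + Y))
(m(5*2 - 3, -18) - 434)² = ((-2 + (5*2 - 3)² + 13*(5*2 - 3)) - 434)² = ((-2 + (10 - 3)² + 13*(10 - 3)) - 434)² = ((-2 + 7² + 13*7) - 434)² = ((-2 + 49 + 91) - 434)² = (138 - 434)² = (-296)² = 87616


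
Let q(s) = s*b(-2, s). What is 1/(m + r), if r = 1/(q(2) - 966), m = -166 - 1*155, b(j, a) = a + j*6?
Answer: -986/316507 ≈ -0.0031153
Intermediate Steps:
b(j, a) = a + 6*j
q(s) = s*(-12 + s) (q(s) = s*(s + 6*(-2)) = s*(s - 12) = s*(-12 + s))
m = -321 (m = -166 - 155 = -321)
r = -1/986 (r = 1/(2*(-12 + 2) - 966) = 1/(2*(-10) - 966) = 1/(-20 - 966) = 1/(-986) = -1/986 ≈ -0.0010142)
1/(m + r) = 1/(-321 - 1/986) = 1/(-316507/986) = -986/316507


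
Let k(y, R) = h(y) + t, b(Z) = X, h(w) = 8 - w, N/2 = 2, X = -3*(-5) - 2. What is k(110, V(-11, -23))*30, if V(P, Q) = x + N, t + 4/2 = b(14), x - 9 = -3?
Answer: -2730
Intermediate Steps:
x = 6 (x = 9 - 3 = 6)
X = 13 (X = 15 - 2 = 13)
N = 4 (N = 2*2 = 4)
b(Z) = 13
t = 11 (t = -2 + 13 = 11)
V(P, Q) = 10 (V(P, Q) = 6 + 4 = 10)
k(y, R) = 19 - y (k(y, R) = (8 - y) + 11 = 19 - y)
k(110, V(-11, -23))*30 = (19 - 1*110)*30 = (19 - 110)*30 = -91*30 = -2730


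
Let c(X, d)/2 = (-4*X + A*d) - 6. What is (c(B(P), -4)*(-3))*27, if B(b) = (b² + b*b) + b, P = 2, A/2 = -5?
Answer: 972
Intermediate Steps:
A = -10 (A = 2*(-5) = -10)
B(b) = b + 2*b² (B(b) = (b² + b²) + b = 2*b² + b = b + 2*b²)
c(X, d) = -12 - 20*d - 8*X (c(X, d) = 2*((-4*X - 10*d) - 6) = 2*((-10*d - 4*X) - 6) = 2*(-6 - 10*d - 4*X) = -12 - 20*d - 8*X)
(c(B(P), -4)*(-3))*27 = ((-12 - 20*(-4) - 16*(1 + 2*2))*(-3))*27 = ((-12 + 80 - 16*(1 + 4))*(-3))*27 = ((-12 + 80 - 16*5)*(-3))*27 = ((-12 + 80 - 8*10)*(-3))*27 = ((-12 + 80 - 80)*(-3))*27 = -12*(-3)*27 = 36*27 = 972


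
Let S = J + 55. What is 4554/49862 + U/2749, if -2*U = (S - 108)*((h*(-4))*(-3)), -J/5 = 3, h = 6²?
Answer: 372446001/68535319 ≈ 5.4344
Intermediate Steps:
h = 36
J = -15 (J = -5*3 = -15)
S = 40 (S = -15 + 55 = 40)
U = 14688 (U = -(40 - 108)*(36*(-4))*(-3)/2 = -(-34)*(-144*(-3)) = -(-34)*432 = -½*(-29376) = 14688)
4554/49862 + U/2749 = 4554/49862 + 14688/2749 = 4554*(1/49862) + 14688*(1/2749) = 2277/24931 + 14688/2749 = 372446001/68535319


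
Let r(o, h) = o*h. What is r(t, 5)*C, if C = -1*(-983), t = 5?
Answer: 24575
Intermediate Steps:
C = 983
r(o, h) = h*o
r(t, 5)*C = (5*5)*983 = 25*983 = 24575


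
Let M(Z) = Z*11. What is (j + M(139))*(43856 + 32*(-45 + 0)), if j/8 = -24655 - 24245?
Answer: -16528285136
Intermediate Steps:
M(Z) = 11*Z
j = -391200 (j = 8*(-24655 - 24245) = 8*(-48900) = -391200)
(j + M(139))*(43856 + 32*(-45 + 0)) = (-391200 + 11*139)*(43856 + 32*(-45 + 0)) = (-391200 + 1529)*(43856 + 32*(-45)) = -389671*(43856 - 1440) = -389671*42416 = -16528285136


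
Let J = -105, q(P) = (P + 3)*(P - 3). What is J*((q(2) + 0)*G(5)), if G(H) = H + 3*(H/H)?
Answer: 4200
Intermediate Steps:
q(P) = (-3 + P)*(3 + P) (q(P) = (3 + P)*(-3 + P) = (-3 + P)*(3 + P))
G(H) = 3 + H (G(H) = H + 3*1 = H + 3 = 3 + H)
J*((q(2) + 0)*G(5)) = -105*((-9 + 2²) + 0)*(3 + 5) = -105*((-9 + 4) + 0)*8 = -105*(-5 + 0)*8 = -(-525)*8 = -105*(-40) = 4200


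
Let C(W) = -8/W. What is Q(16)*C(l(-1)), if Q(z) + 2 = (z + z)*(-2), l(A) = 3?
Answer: 176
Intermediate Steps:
Q(z) = -2 - 4*z (Q(z) = -2 + (z + z)*(-2) = -2 + (2*z)*(-2) = -2 - 4*z)
Q(16)*C(l(-1)) = (-2 - 4*16)*(-8/3) = (-2 - 64)*(-8*⅓) = -66*(-8/3) = 176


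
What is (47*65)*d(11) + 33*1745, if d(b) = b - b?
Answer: 57585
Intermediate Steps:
d(b) = 0
(47*65)*d(11) + 33*1745 = (47*65)*0 + 33*1745 = 3055*0 + 57585 = 0 + 57585 = 57585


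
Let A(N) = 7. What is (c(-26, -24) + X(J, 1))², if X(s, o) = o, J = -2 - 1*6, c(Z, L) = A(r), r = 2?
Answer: 64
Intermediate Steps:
c(Z, L) = 7
J = -8 (J = -2 - 6 = -8)
(c(-26, -24) + X(J, 1))² = (7 + 1)² = 8² = 64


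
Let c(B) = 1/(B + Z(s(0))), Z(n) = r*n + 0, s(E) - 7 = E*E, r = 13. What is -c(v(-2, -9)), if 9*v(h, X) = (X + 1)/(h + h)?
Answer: -9/821 ≈ -0.010962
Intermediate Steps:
s(E) = 7 + E² (s(E) = 7 + E*E = 7 + E²)
Z(n) = 13*n (Z(n) = 13*n + 0 = 13*n)
v(h, X) = (1 + X)/(18*h) (v(h, X) = ((X + 1)/(h + h))/9 = ((1 + X)/((2*h)))/9 = ((1 + X)*(1/(2*h)))/9 = ((1 + X)/(2*h))/9 = (1 + X)/(18*h))
c(B) = 1/(91 + B) (c(B) = 1/(B + 13*(7 + 0²)) = 1/(B + 13*(7 + 0)) = 1/(B + 13*7) = 1/(B + 91) = 1/(91 + B))
-c(v(-2, -9)) = -1/(91 + (1/18)*(1 - 9)/(-2)) = -1/(91 + (1/18)*(-½)*(-8)) = -1/(91 + 2/9) = -1/821/9 = -1*9/821 = -9/821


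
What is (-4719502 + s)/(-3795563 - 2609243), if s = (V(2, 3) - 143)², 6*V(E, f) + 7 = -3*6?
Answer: 169122383/230573016 ≈ 0.73349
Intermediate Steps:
V(E, f) = -25/6 (V(E, f) = -7/6 + (-3*6)/6 = -7/6 + (⅙)*(-18) = -7/6 - 3 = -25/6)
s = 779689/36 (s = (-25/6 - 143)² = (-883/6)² = 779689/36 ≈ 21658.)
(-4719502 + s)/(-3795563 - 2609243) = (-4719502 + 779689/36)/(-3795563 - 2609243) = -169122383/36/(-6404806) = -169122383/36*(-1/6404806) = 169122383/230573016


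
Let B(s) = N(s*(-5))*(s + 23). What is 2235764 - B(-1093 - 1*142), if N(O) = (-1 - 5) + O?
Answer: 9712592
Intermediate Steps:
N(O) = -6 + O
B(s) = (-6 - 5*s)*(23 + s) (B(s) = (-6 + s*(-5))*(s + 23) = (-6 - 5*s)*(23 + s))
2235764 - B(-1093 - 1*142) = 2235764 - (-1)*(6 + 5*(-1093 - 1*142))*(23 + (-1093 - 1*142)) = 2235764 - (-1)*(6 + 5*(-1093 - 142))*(23 + (-1093 - 142)) = 2235764 - (-1)*(6 + 5*(-1235))*(23 - 1235) = 2235764 - (-1)*(6 - 6175)*(-1212) = 2235764 - (-1)*(-6169)*(-1212) = 2235764 - 1*(-7476828) = 2235764 + 7476828 = 9712592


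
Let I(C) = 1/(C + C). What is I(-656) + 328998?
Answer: 431645375/1312 ≈ 3.2900e+5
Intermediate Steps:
I(C) = 1/(2*C)
I(-656) + 328998 = (1/2)/(-656) + 328998 = (1/2)*(-1/656) + 328998 = -1/1312 + 328998 = 431645375/1312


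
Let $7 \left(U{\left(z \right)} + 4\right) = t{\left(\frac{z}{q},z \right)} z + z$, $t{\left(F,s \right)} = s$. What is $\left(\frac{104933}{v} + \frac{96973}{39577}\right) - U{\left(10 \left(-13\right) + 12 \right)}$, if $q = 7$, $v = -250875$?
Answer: $- \frac{136658880741512}{69502159125} \approx -1966.3$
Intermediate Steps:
$U{\left(z \right)} = -4 + \frac{z}{7} + \frac{z^{2}}{7}$ ($U{\left(z \right)} = -4 + \frac{z z + z}{7} = -4 + \frac{z^{2} + z}{7} = -4 + \frac{z + z^{2}}{7} = -4 + \left(\frac{z}{7} + \frac{z^{2}}{7}\right) = -4 + \frac{z}{7} + \frac{z^{2}}{7}$)
$\left(\frac{104933}{v} + \frac{96973}{39577}\right) - U{\left(10 \left(-13\right) + 12 \right)} = \left(\frac{104933}{-250875} + \frac{96973}{39577}\right) - \left(-4 + \frac{10 \left(-13\right) + 12}{7} + \frac{\left(10 \left(-13\right) + 12\right)^{2}}{7}\right) = \left(104933 \left(- \frac{1}{250875}\right) + 96973 \cdot \frac{1}{39577}\right) - \left(-4 + \frac{-130 + 12}{7} + \frac{\left(-130 + 12\right)^{2}}{7}\right) = \left(- \frac{104933}{250875} + \frac{96973}{39577}\right) - \left(-4 + \frac{1}{7} \left(-118\right) + \frac{\left(-118\right)^{2}}{7}\right) = \frac{20175168034}{9928879875} - \left(-4 - \frac{118}{7} + \frac{1}{7} \cdot 13924\right) = \frac{20175168034}{9928879875} - \left(-4 - \frac{118}{7} + \frac{13924}{7}\right) = \frac{20175168034}{9928879875} - \frac{13778}{7} = - \frac{136658880741512}{69502159125}$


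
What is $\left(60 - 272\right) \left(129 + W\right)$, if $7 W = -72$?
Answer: $- \frac{176172}{7} \approx -25167.0$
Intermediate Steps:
$W = - \frac{72}{7}$ ($W = \frac{1}{7} \left(-72\right) = - \frac{72}{7} \approx -10.286$)
$\left(60 - 272\right) \left(129 + W\right) = \left(60 - 272\right) \left(129 - \frac{72}{7}\right) = \left(-212\right) \frac{831}{7} = - \frac{176172}{7}$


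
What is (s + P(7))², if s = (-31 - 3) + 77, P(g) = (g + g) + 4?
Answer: 3721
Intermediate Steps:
P(g) = 4 + 2*g (P(g) = 2*g + 4 = 4 + 2*g)
s = 43 (s = -34 + 77 = 43)
(s + P(7))² = (43 + (4 + 2*7))² = (43 + (4 + 14))² = (43 + 18)² = 61² = 3721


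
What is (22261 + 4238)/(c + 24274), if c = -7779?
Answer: 26499/16495 ≈ 1.6065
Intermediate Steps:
(22261 + 4238)/(c + 24274) = (22261 + 4238)/(-7779 + 24274) = 26499/16495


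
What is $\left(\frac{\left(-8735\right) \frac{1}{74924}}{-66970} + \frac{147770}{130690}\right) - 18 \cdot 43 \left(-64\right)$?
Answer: $\frac{92812488109303737}{1873594348552} \approx 49537.0$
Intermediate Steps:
$\left(\frac{\left(-8735\right) \frac{1}{74924}}{-66970} + \frac{147770}{130690}\right) - 18 \cdot 43 \left(-64\right) = \left(\left(-8735\right) \frac{1}{74924} \left(- \frac{1}{66970}\right) + 147770 \cdot \frac{1}{130690}\right) - 774 \left(-64\right) = \left(\left(- \frac{8735}{74924}\right) \left(- \frac{1}{66970}\right) + \frac{2111}{1867}\right) - -49536 = \left(\frac{1747}{1003532056} + \frac{2111}{1867}\right) + 49536 = \frac{2118459431865}{1873594348552} + 49536 = \frac{92812488109303737}{1873594348552}$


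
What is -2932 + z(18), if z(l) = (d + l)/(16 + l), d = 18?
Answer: -49826/17 ≈ -2930.9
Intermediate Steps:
z(l) = (18 + l)/(16 + l)
-2932 + z(18) = -2932 + (18 + 18)/(16 + 18) = -2932 + 36/34 = -2932 + (1/34)*36 = -2932 + 18/17 = -49826/17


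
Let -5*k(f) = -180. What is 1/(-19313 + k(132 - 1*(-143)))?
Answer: -1/19277 ≈ -5.1875e-5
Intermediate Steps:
k(f) = 36 (k(f) = -⅕*(-180) = 36)
1/(-19313 + k(132 - 1*(-143))) = 1/(-19313 + 36) = 1/(-19277) = -1/19277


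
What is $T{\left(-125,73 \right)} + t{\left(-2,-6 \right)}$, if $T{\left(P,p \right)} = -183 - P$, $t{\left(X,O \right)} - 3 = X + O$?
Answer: $-63$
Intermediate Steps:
$t{\left(X,O \right)} = 3 + O + X$ ($t{\left(X,O \right)} = 3 + \left(X + O\right) = 3 + \left(O + X\right) = 3 + O + X$)
$T{\left(-125,73 \right)} + t{\left(-2,-6 \right)} = \left(-183 - -125\right) - 5 = \left(-183 + 125\right) - 5 = -58 - 5 = -63$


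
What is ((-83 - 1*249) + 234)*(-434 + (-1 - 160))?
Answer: 58310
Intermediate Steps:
((-83 - 1*249) + 234)*(-434 + (-1 - 160)) = ((-83 - 249) + 234)*(-434 - 161) = (-332 + 234)*(-595) = -98*(-595) = 58310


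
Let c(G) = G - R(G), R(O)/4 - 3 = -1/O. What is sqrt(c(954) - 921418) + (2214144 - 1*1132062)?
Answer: 1082082 + 5*I*sqrt(930822146)/159 ≈ 1.0821e+6 + 959.41*I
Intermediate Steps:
R(O) = 12 - 4/O (R(O) = 12 + 4*(-1/O) = 12 - 4/O)
c(G) = -12 + G + 4/G (c(G) = G - (12 - 4/G) = G + (-12 + 4/G) = -12 + G + 4/G)
sqrt(c(954) - 921418) + (2214144 - 1*1132062) = sqrt((-12 + 954 + 4/954) - 921418) + (2214144 - 1*1132062) = sqrt((-12 + 954 + 4*(1/954)) - 921418) + (2214144 - 1132062) = sqrt((-12 + 954 + 2/477) - 921418) + 1082082 = sqrt(449336/477 - 921418) + 1082082 = sqrt(-439067050/477) + 1082082 = 5*I*sqrt(930822146)/159 + 1082082 = 1082082 + 5*I*sqrt(930822146)/159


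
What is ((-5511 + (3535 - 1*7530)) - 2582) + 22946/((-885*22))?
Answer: -10698923/885 ≈ -12089.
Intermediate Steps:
((-5511 + (3535 - 1*7530)) - 2582) + 22946/((-885*22)) = ((-5511 + (3535 - 7530)) - 2582) + 22946/(-19470) = ((-5511 - 3995) - 2582) + 22946*(-1/19470) = (-9506 - 2582) - 1043/885 = -12088 - 1043/885 = -10698923/885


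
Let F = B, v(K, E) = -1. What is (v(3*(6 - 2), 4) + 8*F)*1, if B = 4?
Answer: 31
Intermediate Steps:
F = 4
(v(3*(6 - 2), 4) + 8*F)*1 = (-1 + 8*4)*1 = (-1 + 32)*1 = 31*1 = 31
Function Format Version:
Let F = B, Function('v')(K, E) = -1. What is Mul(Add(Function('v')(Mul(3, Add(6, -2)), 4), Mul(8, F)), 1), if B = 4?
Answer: 31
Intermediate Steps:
F = 4
Mul(Add(Function('v')(Mul(3, Add(6, -2)), 4), Mul(8, F)), 1) = Mul(Add(-1, Mul(8, 4)), 1) = Mul(Add(-1, 32), 1) = Mul(31, 1) = 31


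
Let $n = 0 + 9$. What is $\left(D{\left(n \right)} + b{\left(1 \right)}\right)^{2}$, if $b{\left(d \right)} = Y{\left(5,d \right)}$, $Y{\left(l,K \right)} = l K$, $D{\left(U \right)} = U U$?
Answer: $7396$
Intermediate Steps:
$n = 9$
$D{\left(U \right)} = U^{2}$
$Y{\left(l,K \right)} = K l$
$b{\left(d \right)} = 5 d$ ($b{\left(d \right)} = d 5 = 5 d$)
$\left(D{\left(n \right)} + b{\left(1 \right)}\right)^{2} = \left(9^{2} + 5 \cdot 1\right)^{2} = \left(81 + 5\right)^{2} = 86^{2} = 7396$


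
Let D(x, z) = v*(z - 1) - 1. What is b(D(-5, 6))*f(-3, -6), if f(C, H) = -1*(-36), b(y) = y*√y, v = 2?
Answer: 972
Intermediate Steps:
D(x, z) = -3 + 2*z (D(x, z) = 2*(z - 1) - 1 = 2*(-1 + z) - 1 = (-2 + 2*z) - 1 = -3 + 2*z)
b(y) = y^(3/2)
f(C, H) = 36
b(D(-5, 6))*f(-3, -6) = (-3 + 2*6)^(3/2)*36 = (-3 + 12)^(3/2)*36 = 9^(3/2)*36 = 27*36 = 972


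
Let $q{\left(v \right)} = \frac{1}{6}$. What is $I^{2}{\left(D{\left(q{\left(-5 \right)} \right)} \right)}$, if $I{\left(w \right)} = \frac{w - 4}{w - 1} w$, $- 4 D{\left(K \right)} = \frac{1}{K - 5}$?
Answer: $\frac{471969}{10176100} \approx 0.04638$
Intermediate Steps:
$q{\left(v \right)} = \frac{1}{6}$
$D{\left(K \right)} = - \frac{1}{4 \left(-5 + K\right)}$ ($D{\left(K \right)} = - \frac{1}{4 \left(K - 5\right)} = - \frac{1}{4 \left(-5 + K\right)}$)
$I{\left(w \right)} = \frac{w \left(-4 + w\right)}{-1 + w}$ ($I{\left(w \right)} = \frac{-4 + w}{-1 + w} w = \frac{w \left(-4 + w\right)}{-1 + w}$)
$I^{2}{\left(D{\left(q{\left(-5 \right)} \right)} \right)} = \left(\frac{- \frac{1}{-20 + 4 \cdot \frac{1}{6}} \left(-4 - \frac{1}{-20 + 4 \cdot \frac{1}{6}}\right)}{-1 - \frac{1}{-20 + 4 \cdot \frac{1}{6}}}\right)^{2} = \left(\frac{- \frac{1}{-20 + \frac{2}{3}} \left(-4 - \frac{1}{-20 + \frac{2}{3}}\right)}{-1 - \frac{1}{-20 + \frac{2}{3}}}\right)^{2} = \left(\frac{- \frac{1}{- \frac{58}{3}} \left(-4 - \frac{1}{- \frac{58}{3}}\right)}{-1 - \frac{1}{- \frac{58}{3}}}\right)^{2} = \left(\frac{\left(-1\right) \left(- \frac{3}{58}\right) \left(-4 - - \frac{3}{58}\right)}{-1 - - \frac{3}{58}}\right)^{2} = \left(\frac{3 \left(-4 + \frac{3}{58}\right)}{58 \left(-1 + \frac{3}{58}\right)}\right)^{2} = \left(\frac{3}{58} \frac{1}{- \frac{55}{58}} \left(- \frac{229}{58}\right)\right)^{2} = \left(\frac{3}{58} \left(- \frac{58}{55}\right) \left(- \frac{229}{58}\right)\right)^{2} = \left(\frac{687}{3190}\right)^{2} = \frac{471969}{10176100}$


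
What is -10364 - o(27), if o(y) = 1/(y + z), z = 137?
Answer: -1699697/164 ≈ -10364.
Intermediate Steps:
o(y) = 1/(137 + y) (o(y) = 1/(y + 137) = 1/(137 + y))
-10364 - o(27) = -10364 - 1/(137 + 27) = -10364 - 1/164 = -1699697/164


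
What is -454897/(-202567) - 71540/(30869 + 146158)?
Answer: 66037408039/35859828309 ≈ 1.8415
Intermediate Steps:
-454897/(-202567) - 71540/(30869 + 146158) = -454897*(-1/202567) - 71540/177027 = 454897/202567 - 71540*1/177027 = 454897/202567 - 71540/177027 = 66037408039/35859828309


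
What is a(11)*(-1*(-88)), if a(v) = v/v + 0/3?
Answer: 88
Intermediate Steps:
a(v) = 1 (a(v) = 1 + 0*(1/3) = 1 + 0 = 1)
a(11)*(-1*(-88)) = 1*(-1*(-88)) = 1*88 = 88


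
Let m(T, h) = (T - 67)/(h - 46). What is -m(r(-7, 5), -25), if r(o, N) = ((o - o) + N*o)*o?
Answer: 178/71 ≈ 2.5070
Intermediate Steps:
r(o, N) = N*o**2 (r(o, N) = (0 + N*o)*o = (N*o)*o = N*o**2)
m(T, h) = (-67 + T)/(-46 + h)
-m(r(-7, 5), -25) = -(-67 + 5*(-7)**2)/(-46 - 25) = -(-67 + 5*49)/(-71) = -(-1)*(-67 + 245)/71 = -(-1)*178/71 = -1*(-178/71) = 178/71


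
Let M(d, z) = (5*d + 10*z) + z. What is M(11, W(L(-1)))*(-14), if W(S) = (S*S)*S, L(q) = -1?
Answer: -616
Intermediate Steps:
W(S) = S³ (W(S) = S²*S = S³)
M(d, z) = 5*d + 11*z
M(11, W(L(-1)))*(-14) = (5*11 + 11*(-1)³)*(-14) = (55 + 11*(-1))*(-14) = (55 - 11)*(-14) = 44*(-14) = -616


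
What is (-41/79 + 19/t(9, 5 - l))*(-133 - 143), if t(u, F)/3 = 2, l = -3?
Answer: -57730/79 ≈ -730.76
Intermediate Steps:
t(u, F) = 6 (t(u, F) = 3*2 = 6)
(-41/79 + 19/t(9, 5 - l))*(-133 - 143) = (-41/79 + 19/6)*(-133 - 143) = (-41*1/79 + 19*(⅙))*(-276) = (-41/79 + 19/6)*(-276) = (1255/474)*(-276) = -57730/79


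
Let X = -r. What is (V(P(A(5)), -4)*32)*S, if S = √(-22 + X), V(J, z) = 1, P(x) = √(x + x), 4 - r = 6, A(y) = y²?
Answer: 64*I*√5 ≈ 143.11*I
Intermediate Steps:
r = -2 (r = 4 - 1*6 = 4 - 6 = -2)
P(x) = √2*√x (P(x) = √(2*x) = √2*√x)
X = 2 (X = -1*(-2) = 2)
S = 2*I*√5 (S = √(-22 + 2) = √(-20) = 2*I*√5 ≈ 4.4721*I)
(V(P(A(5)), -4)*32)*S = (1*32)*(2*I*√5) = 32*(2*I*√5) = 64*I*√5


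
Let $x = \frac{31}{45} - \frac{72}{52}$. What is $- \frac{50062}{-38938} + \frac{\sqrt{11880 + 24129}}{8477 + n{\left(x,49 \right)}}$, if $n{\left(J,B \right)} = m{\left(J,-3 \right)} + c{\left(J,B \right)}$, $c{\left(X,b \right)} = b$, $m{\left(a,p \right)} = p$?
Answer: $\frac{25031}{19469} + \frac{\sqrt{4001}}{2841} \approx 1.3079$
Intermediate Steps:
$x = - \frac{407}{585}$ ($x = 31 \cdot \frac{1}{45} - \frac{18}{13} = \frac{31}{45} - \frac{18}{13} = - \frac{407}{585} \approx -0.69573$)
$n{\left(J,B \right)} = -3 + B$
$- \frac{50062}{-38938} + \frac{\sqrt{11880 + 24129}}{8477 + n{\left(x,49 \right)}} = - \frac{50062}{-38938} + \frac{\sqrt{11880 + 24129}}{8477 + \left(-3 + 49\right)} = \left(-50062\right) \left(- \frac{1}{38938}\right) + \frac{\sqrt{36009}}{8477 + 46} = \frac{25031}{19469} + \frac{3 \sqrt{4001}}{8523} = \frac{25031}{19469} + 3 \sqrt{4001} \cdot \frac{1}{8523} = \frac{25031}{19469} + \frac{\sqrt{4001}}{2841}$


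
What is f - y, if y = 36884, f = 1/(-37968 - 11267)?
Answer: -1815983741/49235 ≈ -36884.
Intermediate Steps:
f = -1/49235 (f = 1/(-49235) = -1/49235 ≈ -2.0311e-5)
f - y = -1/49235 - 1*36884 = -1/49235 - 36884 = -1815983741/49235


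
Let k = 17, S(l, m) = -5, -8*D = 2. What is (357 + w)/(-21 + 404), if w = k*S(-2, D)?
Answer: 272/383 ≈ 0.71018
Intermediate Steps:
D = -1/4 (D = -1/8*2 = -1/4 ≈ -0.25000)
w = -85 (w = 17*(-5) = -85)
(357 + w)/(-21 + 404) = (357 - 85)/(-21 + 404) = 272/383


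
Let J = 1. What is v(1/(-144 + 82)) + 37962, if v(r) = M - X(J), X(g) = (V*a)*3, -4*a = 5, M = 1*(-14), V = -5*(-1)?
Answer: 151867/4 ≈ 37967.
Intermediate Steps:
V = 5
M = -14
a = -5/4 (a = -¼*5 = -5/4 ≈ -1.2500)
X(g) = -75/4 (X(g) = (5*(-5/4))*3 = -25/4*3 = -75/4)
v(r) = 19/4 (v(r) = -14 - 1*(-75/4) = -14 + 75/4 = 19/4)
v(1/(-144 + 82)) + 37962 = 19/4 + 37962 = 151867/4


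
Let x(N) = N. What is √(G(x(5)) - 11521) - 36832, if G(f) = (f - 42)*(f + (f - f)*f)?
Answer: -36832 + I*√11706 ≈ -36832.0 + 108.19*I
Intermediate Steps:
G(f) = f*(-42 + f) (G(f) = (-42 + f)*(f + 0*f) = (-42 + f)*(f + 0) = (-42 + f)*f = f*(-42 + f))
√(G(x(5)) - 11521) - 36832 = √(5*(-42 + 5) - 11521) - 36832 = √(5*(-37) - 11521) - 36832 = √(-185 - 11521) - 36832 = √(-11706) - 36832 = I*√11706 - 36832 = -36832 + I*√11706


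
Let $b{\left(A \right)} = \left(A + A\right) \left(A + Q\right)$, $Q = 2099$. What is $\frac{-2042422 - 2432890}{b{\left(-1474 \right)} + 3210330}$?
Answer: $- \frac{2237656}{683915} \approx -3.2718$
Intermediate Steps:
$b{\left(A \right)} = 2 A \left(2099 + A\right)$ ($b{\left(A \right)} = \left(A + A\right) \left(A + 2099\right) = 2 A \left(2099 + A\right)$)
$\frac{-2042422 - 2432890}{b{\left(-1474 \right)} + 3210330} = \frac{-2042422 - 2432890}{2 \left(-1474\right) \left(2099 - 1474\right) + 3210330} = - \frac{4475312}{2 \left(-1474\right) 625 + 3210330} = - \frac{4475312}{-1842500 + 3210330} = - \frac{4475312}{1367830} = \left(-4475312\right) \frac{1}{1367830} = - \frac{2237656}{683915}$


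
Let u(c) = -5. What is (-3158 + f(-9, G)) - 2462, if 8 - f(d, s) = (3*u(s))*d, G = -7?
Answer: -5747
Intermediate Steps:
f(d, s) = 8 + 15*d (f(d, s) = 8 - 3*(-5)*d = 8 - (-15)*d = 8 + 15*d)
(-3158 + f(-9, G)) - 2462 = (-3158 + (8 + 15*(-9))) - 2462 = (-3158 + (8 - 135)) - 2462 = (-3158 - 127) - 2462 = -3285 - 2462 = -5747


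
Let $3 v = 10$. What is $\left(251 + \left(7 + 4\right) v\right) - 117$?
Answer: $\frac{512}{3} \approx 170.67$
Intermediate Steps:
$v = \frac{10}{3}$ ($v = \frac{1}{3} \cdot 10 = \frac{10}{3} \approx 3.3333$)
$\left(251 + \left(7 + 4\right) v\right) - 117 = \left(251 + \left(7 + 4\right) \frac{10}{3}\right) - 117 = \left(251 + 11 \cdot \frac{10}{3}\right) - 117 = \left(251 + \frac{110}{3}\right) - 117 = \frac{863}{3} - 117 = \frac{512}{3}$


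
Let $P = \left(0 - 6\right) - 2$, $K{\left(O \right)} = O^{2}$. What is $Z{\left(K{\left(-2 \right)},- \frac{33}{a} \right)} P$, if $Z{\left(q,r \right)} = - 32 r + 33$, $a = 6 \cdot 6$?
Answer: $- \frac{1496}{3} \approx -498.67$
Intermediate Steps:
$a = 36$
$P = -8$ ($P = -6 - 2 = -8$)
$Z{\left(q,r \right)} = 33 - 32 r$
$Z{\left(K{\left(-2 \right)},- \frac{33}{a} \right)} P = \left(33 - 32 \left(- \frac{33}{36}\right)\right) \left(-8\right) = \left(33 - 32 \left(\left(-33\right) \frac{1}{36}\right)\right) \left(-8\right) = \left(33 - - \frac{88}{3}\right) \left(-8\right) = \left(33 + \frac{88}{3}\right) \left(-8\right) = \frac{187}{3} \left(-8\right) = - \frac{1496}{3}$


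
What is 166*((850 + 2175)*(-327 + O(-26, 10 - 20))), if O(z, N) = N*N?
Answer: -113988050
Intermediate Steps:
O(z, N) = N²
166*((850 + 2175)*(-327 + O(-26, 10 - 20))) = 166*((850 + 2175)*(-327 + (10 - 20)²)) = 166*(3025*(-327 + (-10)²)) = 166*(3025*(-327 + 100)) = 166*(3025*(-227)) = 166*(-686675) = -113988050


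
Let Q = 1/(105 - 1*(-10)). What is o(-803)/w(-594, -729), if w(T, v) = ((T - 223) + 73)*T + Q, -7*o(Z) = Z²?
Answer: -74153035/355758487 ≈ -0.20844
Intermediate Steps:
Q = 1/115 (Q = 1/(105 + 10) = 1/115 ≈ 0.0086956)
o(Z) = -Z²/7
w(T, v) = 1/115 + T*(-150 + T) (w(T, v) = ((T - 223) + 73)*T + 1/115 = ((-223 + T) + 73)*T + 1/115 = (-150 + T)*T + 1/115 = T*(-150 + T) + 1/115 = 1/115 + T*(-150 + T))
o(-803)/w(-594, -729) = (-⅐*(-803)²)/(1/115 + (-594)² - 150*(-594)) = (-⅐*644809)/(1/115 + 352836 + 89100) = -644809/(7*50822641/115) = -644809/7*115/50822641 = -74153035/355758487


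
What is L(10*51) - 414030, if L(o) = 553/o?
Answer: -211154747/510 ≈ -4.1403e+5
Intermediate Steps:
L(10*51) - 414030 = 553/((10*51)) - 414030 = 553/510 - 414030 = -211154747/510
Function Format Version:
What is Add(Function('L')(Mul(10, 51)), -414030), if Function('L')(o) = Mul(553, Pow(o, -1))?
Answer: Rational(-211154747, 510) ≈ -4.1403e+5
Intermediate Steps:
Add(Function('L')(Mul(10, 51)), -414030) = Add(Mul(553, Pow(Mul(10, 51), -1)), -414030) = Add(Mul(553, Pow(510, -1)), -414030) = Add(Mul(553, Rational(1, 510)), -414030) = Add(Rational(553, 510), -414030) = Rational(-211154747, 510)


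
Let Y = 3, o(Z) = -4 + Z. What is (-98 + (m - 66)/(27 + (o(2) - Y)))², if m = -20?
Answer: 1256641/121 ≈ 10385.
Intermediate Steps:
(-98 + (m - 66)/(27 + (o(2) - Y)))² = (-98 + (-20 - 66)/(27 + ((-4 + 2) - 1*3)))² = (-98 - 86/(27 + (-2 - 3)))² = (-98 - 86/(27 - 5))² = (-98 - 86/22)² = (-98 - 86*1/22)² = (-98 - 43/11)² = (-1121/11)² = 1256641/121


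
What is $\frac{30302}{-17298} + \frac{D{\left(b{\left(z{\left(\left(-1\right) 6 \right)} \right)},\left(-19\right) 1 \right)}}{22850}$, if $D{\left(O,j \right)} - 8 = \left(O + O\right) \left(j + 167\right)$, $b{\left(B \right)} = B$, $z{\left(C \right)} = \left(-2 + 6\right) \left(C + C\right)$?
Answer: $- \frac{9380323}{3952593} \approx -2.3732$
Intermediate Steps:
$z{\left(C \right)} = 8 C$ ($z{\left(C \right)} = 4 \cdot 2 C = 8 C$)
$D{\left(O,j \right)} = 8 + 2 O \left(167 + j\right)$ ($D{\left(O,j \right)} = 8 + \left(O + O\right) \left(j + 167\right) = 8 + 2 O \left(167 + j\right)$)
$\frac{30302}{-17298} + \frac{D{\left(b{\left(z{\left(\left(-1\right) 6 \right)} \right)},\left(-19\right) 1 \right)}}{22850} = \frac{30302}{-17298} + \frac{8 + 334 \cdot 8 \left(\left(-1\right) 6\right) + 2 \cdot 8 \left(\left(-1\right) 6\right) \left(\left(-19\right) 1\right)}{22850} = 30302 \left(- \frac{1}{17298}\right) + \left(8 + 334 \cdot 8 \left(-6\right) + 2 \cdot 8 \left(-6\right) \left(-19\right)\right) \frac{1}{22850} = - \frac{15151}{8649} + \left(8 + 334 \left(-48\right) + 2 \left(-48\right) \left(-19\right)\right) \frac{1}{22850} = - \frac{15151}{8649} + \left(8 - 16032 + 1824\right) \frac{1}{22850} = - \frac{15151}{8649} - \frac{284}{457} = - \frac{9380323}{3952593}$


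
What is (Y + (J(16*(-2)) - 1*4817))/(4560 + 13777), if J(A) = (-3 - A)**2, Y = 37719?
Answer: 33743/18337 ≈ 1.8402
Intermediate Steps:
(Y + (J(16*(-2)) - 1*4817))/(4560 + 13777) = (37719 + ((3 + 16*(-2))**2 - 1*4817))/(4560 + 13777) = (37719 + ((3 - 32)**2 - 4817))/18337 = (37719 + ((-29)**2 - 4817))*(1/18337) = (37719 + (841 - 4817))*(1/18337) = (37719 - 3976)*(1/18337) = 33743*(1/18337) = 33743/18337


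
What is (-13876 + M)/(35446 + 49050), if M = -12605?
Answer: -26481/84496 ≈ -0.31340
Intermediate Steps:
(-13876 + M)/(35446 + 49050) = (-13876 - 12605)/(35446 + 49050) = -26481/84496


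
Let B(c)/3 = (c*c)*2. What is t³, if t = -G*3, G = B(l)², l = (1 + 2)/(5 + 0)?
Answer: -669462604992/244140625 ≈ -2742.1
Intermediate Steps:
l = ⅗ (l = 3/5 = 3*(⅕) = ⅗ ≈ 0.60000)
B(c) = 6*c² (B(c) = 3*((c*c)*2) = 3*(c²*2) = 3*(2*c²) = 6*c²)
G = 2916/625 (G = (6*(⅗)²)² = (6*(9/25))² = (54/25)² = 2916/625 ≈ 4.6656)
t = -8748/625 (t = -1*2916/625*3 = -2916/625*3 = -8748/625 ≈ -13.997)
t³ = (-8748/625)³ = -669462604992/244140625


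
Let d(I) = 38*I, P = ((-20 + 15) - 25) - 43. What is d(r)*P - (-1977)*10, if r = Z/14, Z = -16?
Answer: 160582/7 ≈ 22940.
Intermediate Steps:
r = -8/7 (r = -16/14 = -16*1/14 = -8/7 ≈ -1.1429)
P = -73 (P = (-5 - 25) - 43 = -30 - 43 = -73)
d(r)*P - (-1977)*10 = (38*(-8/7))*(-73) - (-1977)*10 = -304/7*(-73) - 1*(-19770) = 22192/7 + 19770 = 160582/7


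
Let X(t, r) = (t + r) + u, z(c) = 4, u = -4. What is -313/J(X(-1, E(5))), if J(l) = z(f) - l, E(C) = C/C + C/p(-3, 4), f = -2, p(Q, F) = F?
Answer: -1252/27 ≈ -46.370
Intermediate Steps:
E(C) = 1 + C/4 (E(C) = C/C + C/4 = 1 + C*(¼) = 1 + C/4)
X(t, r) = -4 + r + t (X(t, r) = (t + r) - 4 = (r + t) - 4 = -4 + r + t)
J(l) = 4 - l
-313/J(X(-1, E(5))) = -313/(4 - (-4 + (1 + (¼)*5) - 1)) = -313/(4 - (-4 + (1 + 5/4) - 1)) = -313/(4 - (-4 + 9/4 - 1)) = -313/(4 - 1*(-11/4)) = -313/(4 + 11/4) = -313/27/4 = -313*4/27 = -1252/27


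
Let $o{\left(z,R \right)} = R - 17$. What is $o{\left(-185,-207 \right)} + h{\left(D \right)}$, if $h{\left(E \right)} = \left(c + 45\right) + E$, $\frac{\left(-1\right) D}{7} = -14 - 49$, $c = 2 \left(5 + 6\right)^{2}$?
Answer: $504$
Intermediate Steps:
$c = 242$ ($c = 2 \cdot 11^{2} = 2 \cdot 121 = 242$)
$o{\left(z,R \right)} = -17 + R$ ($o{\left(z,R \right)} = R - 17 = -17 + R$)
$D = 441$ ($D = - 7 \left(-14 - 49\right) = \left(-7\right) \left(-63\right) = 441$)
$h{\left(E \right)} = 287 + E$ ($h{\left(E \right)} = \left(242 + 45\right) + E = 287 + E$)
$o{\left(-185,-207 \right)} + h{\left(D \right)} = \left(-17 - 207\right) + \left(287 + 441\right) = -224 + 728 = 504$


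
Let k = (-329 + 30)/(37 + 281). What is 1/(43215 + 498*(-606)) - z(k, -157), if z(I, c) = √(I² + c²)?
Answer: -1/258573 - √2492694877/318 ≈ -157.00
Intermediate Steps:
k = -299/318 ≈ -0.94025
1/(43215 + 498*(-606)) - z(k, -157) = 1/(43215 + 498*(-606)) - √((-299/318)² + (-157)²) = 1/(43215 - 301788) - √(89401/101124 + 24649) = 1/(-258573) - √(2492694877/101124) = -1/258573 - √2492694877/318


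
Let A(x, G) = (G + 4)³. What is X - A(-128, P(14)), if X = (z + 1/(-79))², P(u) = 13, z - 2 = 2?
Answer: -30562808/6241 ≈ -4897.1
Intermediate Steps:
z = 4 (z = 2 + 2 = 4)
X = 99225/6241 (X = (4 + 1/(-79))² = (4 - 1/79)² = (315/79)² = 99225/6241 ≈ 15.899)
A(x, G) = (4 + G)³
X - A(-128, P(14)) = 99225/6241 - (4 + 13)³ = 99225/6241 - 1*17³ = 99225/6241 - 1*4913 = 99225/6241 - 4913 = -30562808/6241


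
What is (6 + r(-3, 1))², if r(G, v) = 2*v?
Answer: 64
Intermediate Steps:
(6 + r(-3, 1))² = (6 + 2*1)² = (6 + 2)² = 8² = 64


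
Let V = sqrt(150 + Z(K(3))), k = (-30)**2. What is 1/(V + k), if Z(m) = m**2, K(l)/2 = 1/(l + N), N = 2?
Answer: 11250/10123123 - 5*sqrt(3754)/20246246 ≈ 0.0010962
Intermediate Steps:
K(l) = 2/(2 + l) (K(l) = 2/(l + 2) = 2/(2 + l))
k = 900
V = sqrt(3754)/5 (V = sqrt(150 + (2/(2 + 3))**2) = sqrt(150 + (2/5)**2) = sqrt(150 + 4/25) = sqrt(3754/25) = sqrt(3754)/5 ≈ 12.254)
1/(V + k) = 1/(sqrt(3754)/5 + 900) = 1/(900 + sqrt(3754)/5)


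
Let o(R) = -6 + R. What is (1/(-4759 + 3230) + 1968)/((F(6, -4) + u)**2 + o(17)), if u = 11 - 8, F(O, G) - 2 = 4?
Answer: 3009071/140668 ≈ 21.391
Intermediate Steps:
F(O, G) = 6 (F(O, G) = 2 + 4 = 6)
u = 3
(1/(-4759 + 3230) + 1968)/((F(6, -4) + u)**2 + o(17)) = (1/(-4759 + 3230) + 1968)/((6 + 3)**2 + (-6 + 17)) = (1/(-1529) + 1968)/(9**2 + 11) = (-1/1529 + 1968)/(81 + 11) = (3009071/1529)/92 = (3009071/1529)*(1/92) = 3009071/140668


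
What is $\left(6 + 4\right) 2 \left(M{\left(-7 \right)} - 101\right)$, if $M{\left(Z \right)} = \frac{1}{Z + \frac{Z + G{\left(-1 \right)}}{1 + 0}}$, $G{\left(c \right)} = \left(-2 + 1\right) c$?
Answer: $- \frac{26280}{13} \approx -2021.5$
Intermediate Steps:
$G{\left(c \right)} = - c$
$M{\left(Z \right)} = \frac{1}{1 + 2 Z}$ ($M{\left(Z \right)} = \frac{1}{Z + \frac{Z - -1}{1 + 0}} = \frac{1}{Z + \frac{Z + 1}{1}} = \frac{1}{Z + \left(1 + Z\right) 1} = \frac{1}{Z + \left(1 + Z\right)} = \frac{1}{1 + 2 Z}$)
$\left(6 + 4\right) 2 \left(M{\left(-7 \right)} - 101\right) = \left(6 + 4\right) 2 \left(\frac{1}{1 + 2 \left(-7\right)} - 101\right) = 10 \cdot 2 \left(\frac{1}{1 - 14} - 101\right) = 20 \left(\frac{1}{-13} - 101\right) = 20 \left(- \frac{1}{13} - 101\right) = 20 \left(- \frac{1314}{13}\right) = - \frac{26280}{13}$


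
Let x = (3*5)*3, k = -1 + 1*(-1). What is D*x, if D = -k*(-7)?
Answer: -630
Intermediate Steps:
k = -2 (k = -1 - 1 = -2)
x = 45 (x = 15*3 = 45)
D = -14 (D = -1*(-2)*(-7) = 2*(-7) = -14)
D*x = -14*45 = -630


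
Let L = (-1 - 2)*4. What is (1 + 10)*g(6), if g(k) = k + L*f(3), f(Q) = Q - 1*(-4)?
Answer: -858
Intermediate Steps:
f(Q) = 4 + Q (f(Q) = Q + 4 = 4 + Q)
L = -12 (L = -3*4 = -12)
g(k) = -84 + k (g(k) = k - 12*(4 + 3) = k - 12*7 = k - 84 = -84 + k)
(1 + 10)*g(6) = (1 + 10)*(-84 + 6) = 11*(-78) = -858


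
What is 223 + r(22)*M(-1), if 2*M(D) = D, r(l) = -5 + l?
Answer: 429/2 ≈ 214.50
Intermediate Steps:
M(D) = D/2
223 + r(22)*M(-1) = 223 + (-5 + 22)*((½)*(-1)) = 223 + 17*(-½) = 223 - 17/2 = 429/2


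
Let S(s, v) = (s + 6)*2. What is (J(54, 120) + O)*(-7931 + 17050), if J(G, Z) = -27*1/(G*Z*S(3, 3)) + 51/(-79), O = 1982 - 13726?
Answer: -36550891784561/341280 ≈ -1.0710e+8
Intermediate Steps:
O = -11744
S(s, v) = 12 + 2*s (S(s, v) = (6 + s)*2 = 12 + 2*s)
J(G, Z) = -51/79 - 3/(2*G*Z) (J(G, Z) = -27*1/(G*Z*(12 + 2*3)) + 51/(-79) = -27*1/(G*Z*(12 + 6)) + 51*(-1/79) = -27*1/(18*G*Z) - 51/79 = -3/(2*G*Z) - 51/79 = -51/79 - 3/(2*G*Z))
(J(54, 120) + O)*(-7931 + 17050) = ((-51/79 - 3/2/(54*120)) - 11744)*(-7931 + 17050) = ((-51/79 - 3/2*1/54*1/120) - 11744)*9119 = ((-51/79 - 1/4320) - 11744)*9119 = (-220399/341280 - 11744)*9119 = -4008212719/341280*9119 = -36550891784561/341280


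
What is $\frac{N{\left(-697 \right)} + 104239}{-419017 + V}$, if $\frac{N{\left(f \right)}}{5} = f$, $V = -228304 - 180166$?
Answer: $- \frac{100754}{827487} \approx -0.12176$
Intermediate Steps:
$V = -408470$
$N{\left(f \right)} = 5 f$
$\frac{N{\left(-697 \right)} + 104239}{-419017 + V} = \frac{5 \left(-697\right) + 104239}{-419017 - 408470} = \frac{-3485 + 104239}{-827487} = 100754 \left(- \frac{1}{827487}\right) = - \frac{100754}{827487}$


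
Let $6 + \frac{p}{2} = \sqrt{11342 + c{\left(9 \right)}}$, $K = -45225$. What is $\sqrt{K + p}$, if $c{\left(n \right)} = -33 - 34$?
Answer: $\sqrt{-45237 + 10 \sqrt{451}} \approx 212.19 i$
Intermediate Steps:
$c{\left(n \right)} = -67$
$p = -12 + 10 \sqrt{451}$ ($p = -12 + 2 \sqrt{11342 - 67} = -12 + 2 \sqrt{11275} = -12 + 2 \cdot 5 \sqrt{451} = -12 + 10 \sqrt{451} \approx 200.37$)
$\sqrt{K + p} = \sqrt{-45225 - \left(12 - 10 \sqrt{451}\right)} = \sqrt{-45237 + 10 \sqrt{451}}$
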